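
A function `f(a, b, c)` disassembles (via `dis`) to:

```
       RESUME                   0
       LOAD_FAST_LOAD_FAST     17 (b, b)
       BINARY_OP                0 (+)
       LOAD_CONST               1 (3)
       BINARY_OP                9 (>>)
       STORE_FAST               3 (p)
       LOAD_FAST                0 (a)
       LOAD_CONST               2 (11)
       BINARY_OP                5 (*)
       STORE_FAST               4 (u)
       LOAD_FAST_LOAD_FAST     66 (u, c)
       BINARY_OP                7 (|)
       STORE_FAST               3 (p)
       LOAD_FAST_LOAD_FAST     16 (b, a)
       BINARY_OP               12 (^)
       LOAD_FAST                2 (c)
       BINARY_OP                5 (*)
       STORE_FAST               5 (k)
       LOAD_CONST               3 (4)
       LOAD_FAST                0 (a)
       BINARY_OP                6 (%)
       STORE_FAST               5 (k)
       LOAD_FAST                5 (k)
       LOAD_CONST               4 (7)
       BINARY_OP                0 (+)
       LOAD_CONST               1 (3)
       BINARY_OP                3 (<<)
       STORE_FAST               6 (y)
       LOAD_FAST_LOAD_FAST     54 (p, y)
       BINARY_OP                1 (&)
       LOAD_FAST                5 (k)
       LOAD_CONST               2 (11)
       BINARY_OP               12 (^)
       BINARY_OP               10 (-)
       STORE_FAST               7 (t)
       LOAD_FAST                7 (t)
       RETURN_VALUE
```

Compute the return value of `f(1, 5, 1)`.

-3

LOAD_FAST_LOAD_FAST b,b → push 5,5. Stack: [5, 5]
BINARY_OP + → 5 + 5 = 10. Stack: [10]
LOAD_CONST → push 3. Stack: [10, 3]
BINARY_OP >> → 10 >> 3 = 1. Stack: [1]
STORE_FAST p → p=1. Stack: []
LOAD_FAST a → push 1. Stack: [1]
LOAD_CONST → push 11. Stack: [1, 11]
BINARY_OP * → 1 * 11 = 11. Stack: [11]
STORE_FAST u → u=11. Stack: []
LOAD_FAST_LOAD_FAST u,c → push 11,1. Stack: [11, 1]
BINARY_OP | → 11 | 1 = 11. Stack: [11]
STORE_FAST p → p=11. Stack: []
LOAD_FAST_LOAD_FAST b,a → push 5,1. Stack: [5, 1]
BINARY_OP ^ → 5 ^ 1 = 4. Stack: [4]
LOAD_FAST c → push 1. Stack: [4, 1]
BINARY_OP * → 4 * 1 = 4. Stack: [4]
STORE_FAST k → k=4. Stack: []
LOAD_CONST → push 4. Stack: [4]
LOAD_FAST a → push 1. Stack: [4, 1]
BINARY_OP % → 4 % 1 = 0. Stack: [0]
STORE_FAST k → k=0. Stack: []
LOAD_FAST k → push 0. Stack: [0]
LOAD_CONST → push 7. Stack: [0, 7]
BINARY_OP + → 0 + 7 = 7. Stack: [7]
LOAD_CONST → push 3. Stack: [7, 3]
BINARY_OP << → 7 << 3 = 56. Stack: [56]
STORE_FAST y → y=56. Stack: []
LOAD_FAST_LOAD_FAST p,y → push 11,56. Stack: [11, 56]
BINARY_OP & → 11 & 56 = 8. Stack: [8]
LOAD_FAST k → push 0. Stack: [8, 0]
LOAD_CONST → push 11. Stack: [8, 0, 11]
BINARY_OP ^ → 0 ^ 11 = 11. Stack: [8, 11]
BINARY_OP - → 8 - 11 = -3. Stack: [-3]
STORE_FAST t → t=-3. Stack: []
LOAD_FAST t → push -3. Stack: [-3]
RETURN_VALUE → return -3.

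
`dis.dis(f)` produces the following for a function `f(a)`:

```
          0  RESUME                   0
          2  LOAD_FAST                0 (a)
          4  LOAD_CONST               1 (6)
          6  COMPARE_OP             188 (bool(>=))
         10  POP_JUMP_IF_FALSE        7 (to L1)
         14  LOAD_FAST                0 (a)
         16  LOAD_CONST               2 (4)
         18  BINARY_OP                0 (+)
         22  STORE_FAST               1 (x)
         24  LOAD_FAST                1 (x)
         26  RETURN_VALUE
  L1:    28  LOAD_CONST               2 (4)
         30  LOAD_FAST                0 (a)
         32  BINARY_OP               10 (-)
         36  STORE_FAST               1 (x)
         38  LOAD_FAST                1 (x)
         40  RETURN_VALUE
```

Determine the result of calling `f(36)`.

LOAD_FAST a → push 36. Stack: [36]
LOAD_CONST → push 6. Stack: [36, 6]
COMPARE_OP bool(>=) → 36 vs 6 = True. Stack: [True]
POP_JUMP_IF_FALSE → pop True; no jump. Stack: []
LOAD_FAST a → push 36. Stack: [36]
LOAD_CONST → push 4. Stack: [36, 4]
BINARY_OP + → 36 + 4 = 40. Stack: [40]
STORE_FAST x → x=40. Stack: []
LOAD_FAST x → push 40. Stack: [40]
RETURN_VALUE → return 40.

40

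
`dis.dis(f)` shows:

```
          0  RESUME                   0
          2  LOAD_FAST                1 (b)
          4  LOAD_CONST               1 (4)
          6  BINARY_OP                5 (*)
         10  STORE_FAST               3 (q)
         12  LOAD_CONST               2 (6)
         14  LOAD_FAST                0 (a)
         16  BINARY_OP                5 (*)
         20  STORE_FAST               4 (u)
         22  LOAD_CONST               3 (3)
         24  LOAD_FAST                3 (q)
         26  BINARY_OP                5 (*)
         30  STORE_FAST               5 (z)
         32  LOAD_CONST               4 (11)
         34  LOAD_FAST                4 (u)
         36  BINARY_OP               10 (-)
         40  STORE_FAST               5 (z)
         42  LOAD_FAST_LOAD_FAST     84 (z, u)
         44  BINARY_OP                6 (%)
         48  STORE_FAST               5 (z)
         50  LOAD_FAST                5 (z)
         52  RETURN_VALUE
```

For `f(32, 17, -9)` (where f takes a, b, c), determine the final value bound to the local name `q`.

LOAD_FAST b → push 17. Stack: [17]
LOAD_CONST → push 4. Stack: [17, 4]
BINARY_OP * → 17 * 4 = 68. Stack: [68]
STORE_FAST q → q=68. Stack: []
LOAD_CONST → push 6. Stack: [6]
LOAD_FAST a → push 32. Stack: [6, 32]
BINARY_OP * → 6 * 32 = 192. Stack: [192]
STORE_FAST u → u=192. Stack: []
LOAD_CONST → push 3. Stack: [3]
LOAD_FAST q → push 68. Stack: [3, 68]
BINARY_OP * → 3 * 68 = 204. Stack: [204]
STORE_FAST z → z=204. Stack: []
LOAD_CONST → push 11. Stack: [11]
LOAD_FAST u → push 192. Stack: [11, 192]
BINARY_OP - → 11 - 192 = -181. Stack: [-181]
STORE_FAST z → z=-181. Stack: []
LOAD_FAST_LOAD_FAST z,u → push -181,192. Stack: [-181, 192]
BINARY_OP % → -181 % 192 = 11. Stack: [11]
STORE_FAST z → z=11. Stack: []
LOAD_FAST z → push 11. Stack: [11]
RETURN_VALUE → return 11.

68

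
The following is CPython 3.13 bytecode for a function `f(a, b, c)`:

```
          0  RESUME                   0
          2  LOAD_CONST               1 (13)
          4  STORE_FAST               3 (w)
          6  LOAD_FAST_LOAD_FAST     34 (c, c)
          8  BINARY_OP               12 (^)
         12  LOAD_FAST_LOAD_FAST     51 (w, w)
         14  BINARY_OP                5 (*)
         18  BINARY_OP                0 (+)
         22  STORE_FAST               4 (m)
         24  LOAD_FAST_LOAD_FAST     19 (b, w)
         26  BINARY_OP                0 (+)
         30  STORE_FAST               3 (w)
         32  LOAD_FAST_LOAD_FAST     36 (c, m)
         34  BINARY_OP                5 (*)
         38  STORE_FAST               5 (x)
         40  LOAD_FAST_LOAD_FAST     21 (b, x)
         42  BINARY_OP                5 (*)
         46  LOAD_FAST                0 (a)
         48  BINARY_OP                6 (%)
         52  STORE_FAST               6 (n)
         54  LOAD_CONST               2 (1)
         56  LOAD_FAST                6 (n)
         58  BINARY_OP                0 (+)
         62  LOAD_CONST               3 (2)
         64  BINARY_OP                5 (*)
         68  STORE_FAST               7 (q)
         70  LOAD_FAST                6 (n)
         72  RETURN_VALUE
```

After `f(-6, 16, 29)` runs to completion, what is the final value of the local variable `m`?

LOAD_CONST → push 13. Stack: [13]
STORE_FAST w → w=13. Stack: []
LOAD_FAST_LOAD_FAST c,c → push 29,29. Stack: [29, 29]
BINARY_OP ^ → 29 ^ 29 = 0. Stack: [0]
LOAD_FAST_LOAD_FAST w,w → push 13,13. Stack: [0, 13, 13]
BINARY_OP * → 13 * 13 = 169. Stack: [0, 169]
BINARY_OP + → 0 + 169 = 169. Stack: [169]
STORE_FAST m → m=169. Stack: []
LOAD_FAST_LOAD_FAST b,w → push 16,13. Stack: [16, 13]
BINARY_OP + → 16 + 13 = 29. Stack: [29]
STORE_FAST w → w=29. Stack: []
LOAD_FAST_LOAD_FAST c,m → push 29,169. Stack: [29, 169]
BINARY_OP * → 29 * 169 = 4901. Stack: [4901]
STORE_FAST x → x=4901. Stack: []
LOAD_FAST_LOAD_FAST b,x → push 16,4901. Stack: [16, 4901]
BINARY_OP * → 16 * 4901 = 78416. Stack: [78416]
LOAD_FAST a → push -6. Stack: [78416, -6]
BINARY_OP % → 78416 % -6 = -4. Stack: [-4]
STORE_FAST n → n=-4. Stack: []
LOAD_CONST → push 1. Stack: [1]
LOAD_FAST n → push -4. Stack: [1, -4]
BINARY_OP + → 1 + -4 = -3. Stack: [-3]
LOAD_CONST → push 2. Stack: [-3, 2]
BINARY_OP * → -3 * 2 = -6. Stack: [-6]
STORE_FAST q → q=-6. Stack: []
LOAD_FAST n → push -4. Stack: [-4]
RETURN_VALUE → return -4.

169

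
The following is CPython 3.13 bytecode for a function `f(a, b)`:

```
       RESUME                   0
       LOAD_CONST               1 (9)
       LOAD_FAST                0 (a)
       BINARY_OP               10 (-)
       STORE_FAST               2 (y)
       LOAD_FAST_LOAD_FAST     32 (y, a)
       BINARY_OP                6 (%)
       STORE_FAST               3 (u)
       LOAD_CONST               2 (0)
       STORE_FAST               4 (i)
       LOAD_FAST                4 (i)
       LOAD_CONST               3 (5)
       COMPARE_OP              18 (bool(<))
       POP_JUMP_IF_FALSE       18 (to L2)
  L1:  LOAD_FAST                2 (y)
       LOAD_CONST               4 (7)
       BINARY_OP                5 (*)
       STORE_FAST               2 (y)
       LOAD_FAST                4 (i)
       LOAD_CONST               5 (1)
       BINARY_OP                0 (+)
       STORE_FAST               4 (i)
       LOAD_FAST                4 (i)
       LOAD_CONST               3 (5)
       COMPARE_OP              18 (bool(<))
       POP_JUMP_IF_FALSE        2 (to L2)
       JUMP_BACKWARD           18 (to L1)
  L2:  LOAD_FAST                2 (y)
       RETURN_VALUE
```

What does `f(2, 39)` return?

117649

LOAD_CONST → push 9
LOAD_FAST a → push 2
BINARY_OP - → 9 - 2 = 7
STORE_FAST y → y=7
LOAD_FAST_LOAD_FAST y,a → push 7,2
BINARY_OP % → 7 % 2 = 1
STORE_FAST u → u=1
LOAD_CONST → push 0
STORE_FAST i → i=0
LOAD_FAST i → push 0
LOAD_CONST → push 5
COMPARE_OP bool(<) → 0 vs 5 = True
POP_JUMP_IF_FALSE → pop True; no jump
LOAD_FAST y → push 7
LOAD_CONST → push 7
BINARY_OP * → 7 * 7 = 49
STORE_FAST y → y=49
LOAD_FAST i → push 0
LOAD_CONST → push 1
BINARY_OP + → 0 + 1 = 1
STORE_FAST i → i=1
LOAD_FAST i → push 1
LOAD_CONST → push 5
COMPARE_OP bool(<) → 1 vs 5 = True
POP_JUMP_IF_FALSE → pop True; no jump
LOAD_FAST y → push 49
LOAD_CONST → push 7
BINARY_OP * → 49 * 7 = 343
STORE_FAST y → y=343
LOAD_FAST i → push 1
LOAD_CONST → push 1
BINARY_OP + → 1 + 1 = 2
STORE_FAST i → i=2
LOAD_FAST i → push 2
LOAD_CONST → push 5
COMPARE_OP bool(<) → 2 vs 5 = True
POP_JUMP_IF_FALSE → pop True; no jump
LOAD_FAST y → push 343
LOAD_CONST → push 7
BINARY_OP * → 343 * 7 = 2401
STORE_FAST y → y=2401
LOAD_FAST i → push 2
LOAD_CONST → push 1
BINARY_OP + → 2 + 1 = 3
STORE_FAST i → i=3
LOAD_FAST i → push 3
LOAD_CONST → push 5
COMPARE_OP bool(<) → 3 vs 5 = True
POP_JUMP_IF_FALSE → pop True; no jump
LOAD_FAST y → push 2401
LOAD_CONST → push 7
BINARY_OP * → 2401 * 7 = 16807
STORE_FAST y → y=16807
LOAD_FAST i → push 3
LOAD_CONST → push 1
BINARY_OP + → 3 + 1 = 4
STORE_FAST i → i=4
LOAD_FAST i → push 4
LOAD_CONST → push 5
COMPARE_OP bool(<) → 4 vs 5 = True
POP_JUMP_IF_FALSE → pop True; no jump
LOAD_FAST y → push 16807
LOAD_CONST → push 7
BINARY_OP * → 16807 * 7 = 117649
STORE_FAST y → y=117649
LOAD_FAST i → push 4
LOAD_CONST → push 1
BINARY_OP + → 4 + 1 = 5
STORE_FAST i → i=5
LOAD_FAST i → push 5
LOAD_CONST → push 5
COMPARE_OP bool(<) → 5 vs 5 = False
POP_JUMP_IF_FALSE → pop False; jump
LOAD_FAST y → push 117649
RETURN_VALUE → return 117649.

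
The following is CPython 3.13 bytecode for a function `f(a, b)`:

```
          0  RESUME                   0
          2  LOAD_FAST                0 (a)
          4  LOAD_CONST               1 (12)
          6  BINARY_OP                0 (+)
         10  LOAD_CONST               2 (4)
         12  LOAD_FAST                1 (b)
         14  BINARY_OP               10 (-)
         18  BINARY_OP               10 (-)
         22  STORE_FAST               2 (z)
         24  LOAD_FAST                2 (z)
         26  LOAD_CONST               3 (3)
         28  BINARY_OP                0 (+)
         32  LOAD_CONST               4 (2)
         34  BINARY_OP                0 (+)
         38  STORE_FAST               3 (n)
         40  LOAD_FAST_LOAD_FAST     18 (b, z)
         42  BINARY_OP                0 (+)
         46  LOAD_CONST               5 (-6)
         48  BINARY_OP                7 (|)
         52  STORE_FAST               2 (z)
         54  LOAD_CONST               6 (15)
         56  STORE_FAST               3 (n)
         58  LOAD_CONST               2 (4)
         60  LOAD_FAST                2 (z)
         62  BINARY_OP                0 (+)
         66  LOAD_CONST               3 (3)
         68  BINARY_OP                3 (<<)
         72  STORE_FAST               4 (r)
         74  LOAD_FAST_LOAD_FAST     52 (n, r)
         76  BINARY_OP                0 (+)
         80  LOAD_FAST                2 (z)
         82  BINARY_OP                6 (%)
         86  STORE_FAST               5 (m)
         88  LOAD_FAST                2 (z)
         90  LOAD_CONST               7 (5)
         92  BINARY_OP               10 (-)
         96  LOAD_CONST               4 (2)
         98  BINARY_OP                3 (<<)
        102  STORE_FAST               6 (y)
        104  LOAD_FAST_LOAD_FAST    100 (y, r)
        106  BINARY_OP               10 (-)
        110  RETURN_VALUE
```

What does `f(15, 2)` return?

-32

LOAD_FAST a → push 15. Stack: [15]
LOAD_CONST → push 12. Stack: [15, 12]
BINARY_OP + → 15 + 12 = 27. Stack: [27]
LOAD_CONST → push 4. Stack: [27, 4]
LOAD_FAST b → push 2. Stack: [27, 4, 2]
BINARY_OP - → 4 - 2 = 2. Stack: [27, 2]
BINARY_OP - → 27 - 2 = 25. Stack: [25]
STORE_FAST z → z=25. Stack: []
LOAD_FAST z → push 25. Stack: [25]
LOAD_CONST → push 3. Stack: [25, 3]
BINARY_OP + → 25 + 3 = 28. Stack: [28]
LOAD_CONST → push 2. Stack: [28, 2]
BINARY_OP + → 28 + 2 = 30. Stack: [30]
STORE_FAST n → n=30. Stack: []
LOAD_FAST_LOAD_FAST b,z → push 2,25. Stack: [2, 25]
BINARY_OP + → 2 + 25 = 27. Stack: [27]
LOAD_CONST → push -6. Stack: [27, -6]
BINARY_OP | → 27 | -6 = -5. Stack: [-5]
STORE_FAST z → z=-5. Stack: []
LOAD_CONST → push 15. Stack: [15]
STORE_FAST n → n=15. Stack: []
LOAD_CONST → push 4. Stack: [4]
LOAD_FAST z → push -5. Stack: [4, -5]
BINARY_OP + → 4 + -5 = -1. Stack: [-1]
LOAD_CONST → push 3. Stack: [-1, 3]
BINARY_OP << → -1 << 3 = -8. Stack: [-8]
STORE_FAST r → r=-8. Stack: []
LOAD_FAST_LOAD_FAST n,r → push 15,-8. Stack: [15, -8]
BINARY_OP + → 15 + -8 = 7. Stack: [7]
LOAD_FAST z → push -5. Stack: [7, -5]
BINARY_OP % → 7 % -5 = -3. Stack: [-3]
STORE_FAST m → m=-3. Stack: []
LOAD_FAST z → push -5. Stack: [-5]
LOAD_CONST → push 5. Stack: [-5, 5]
BINARY_OP - → -5 - 5 = -10. Stack: [-10]
LOAD_CONST → push 2. Stack: [-10, 2]
BINARY_OP << → -10 << 2 = -40. Stack: [-40]
STORE_FAST y → y=-40. Stack: []
LOAD_FAST_LOAD_FAST y,r → push -40,-8. Stack: [-40, -8]
BINARY_OP - → -40 - -8 = -32. Stack: [-32]
RETURN_VALUE → return -32.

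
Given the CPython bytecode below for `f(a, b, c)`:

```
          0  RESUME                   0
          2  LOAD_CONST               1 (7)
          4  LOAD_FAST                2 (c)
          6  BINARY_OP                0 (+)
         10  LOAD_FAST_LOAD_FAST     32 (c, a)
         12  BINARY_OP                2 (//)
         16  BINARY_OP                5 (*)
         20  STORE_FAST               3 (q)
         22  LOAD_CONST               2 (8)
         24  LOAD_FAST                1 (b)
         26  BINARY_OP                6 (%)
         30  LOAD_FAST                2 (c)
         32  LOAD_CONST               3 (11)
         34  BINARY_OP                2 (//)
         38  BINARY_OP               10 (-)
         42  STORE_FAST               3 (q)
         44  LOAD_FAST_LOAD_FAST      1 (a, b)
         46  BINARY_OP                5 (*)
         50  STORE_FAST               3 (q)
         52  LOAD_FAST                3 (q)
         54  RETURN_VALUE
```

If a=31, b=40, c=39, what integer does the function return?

1240

LOAD_CONST → push 7. Stack: [7]
LOAD_FAST c → push 39. Stack: [7, 39]
BINARY_OP + → 7 + 39 = 46. Stack: [46]
LOAD_FAST_LOAD_FAST c,a → push 39,31. Stack: [46, 39, 31]
BINARY_OP // → 39 // 31 = 1. Stack: [46, 1]
BINARY_OP * → 46 * 1 = 46. Stack: [46]
STORE_FAST q → q=46. Stack: []
LOAD_CONST → push 8. Stack: [8]
LOAD_FAST b → push 40. Stack: [8, 40]
BINARY_OP % → 8 % 40 = 8. Stack: [8]
LOAD_FAST c → push 39. Stack: [8, 39]
LOAD_CONST → push 11. Stack: [8, 39, 11]
BINARY_OP // → 39 // 11 = 3. Stack: [8, 3]
BINARY_OP - → 8 - 3 = 5. Stack: [5]
STORE_FAST q → q=5. Stack: []
LOAD_FAST_LOAD_FAST a,b → push 31,40. Stack: [31, 40]
BINARY_OP * → 31 * 40 = 1240. Stack: [1240]
STORE_FAST q → q=1240. Stack: []
LOAD_FAST q → push 1240. Stack: [1240]
RETURN_VALUE → return 1240.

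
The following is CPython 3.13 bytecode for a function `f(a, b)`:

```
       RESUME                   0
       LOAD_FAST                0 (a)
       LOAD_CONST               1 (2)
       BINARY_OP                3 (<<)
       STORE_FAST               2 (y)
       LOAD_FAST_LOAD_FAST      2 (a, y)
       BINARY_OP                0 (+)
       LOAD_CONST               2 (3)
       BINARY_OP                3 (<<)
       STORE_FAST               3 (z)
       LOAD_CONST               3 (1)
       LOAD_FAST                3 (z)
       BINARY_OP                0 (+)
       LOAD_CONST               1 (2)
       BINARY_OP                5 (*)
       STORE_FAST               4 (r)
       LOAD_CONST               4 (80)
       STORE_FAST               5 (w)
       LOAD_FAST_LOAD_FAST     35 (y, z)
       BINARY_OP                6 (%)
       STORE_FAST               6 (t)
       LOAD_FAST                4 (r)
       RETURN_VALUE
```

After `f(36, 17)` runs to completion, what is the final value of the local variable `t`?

LOAD_FAST a → push 36. Stack: [36]
LOAD_CONST → push 2. Stack: [36, 2]
BINARY_OP << → 36 << 2 = 144. Stack: [144]
STORE_FAST y → y=144. Stack: []
LOAD_FAST_LOAD_FAST a,y → push 36,144. Stack: [36, 144]
BINARY_OP + → 36 + 144 = 180. Stack: [180]
LOAD_CONST → push 3. Stack: [180, 3]
BINARY_OP << → 180 << 3 = 1440. Stack: [1440]
STORE_FAST z → z=1440. Stack: []
LOAD_CONST → push 1. Stack: [1]
LOAD_FAST z → push 1440. Stack: [1, 1440]
BINARY_OP + → 1 + 1440 = 1441. Stack: [1441]
LOAD_CONST → push 2. Stack: [1441, 2]
BINARY_OP * → 1441 * 2 = 2882. Stack: [2882]
STORE_FAST r → r=2882. Stack: []
LOAD_CONST → push 80. Stack: [80]
STORE_FAST w → w=80. Stack: []
LOAD_FAST_LOAD_FAST y,z → push 144,1440. Stack: [144, 1440]
BINARY_OP % → 144 % 1440 = 144. Stack: [144]
STORE_FAST t → t=144. Stack: []
LOAD_FAST r → push 2882. Stack: [2882]
RETURN_VALUE → return 2882.

144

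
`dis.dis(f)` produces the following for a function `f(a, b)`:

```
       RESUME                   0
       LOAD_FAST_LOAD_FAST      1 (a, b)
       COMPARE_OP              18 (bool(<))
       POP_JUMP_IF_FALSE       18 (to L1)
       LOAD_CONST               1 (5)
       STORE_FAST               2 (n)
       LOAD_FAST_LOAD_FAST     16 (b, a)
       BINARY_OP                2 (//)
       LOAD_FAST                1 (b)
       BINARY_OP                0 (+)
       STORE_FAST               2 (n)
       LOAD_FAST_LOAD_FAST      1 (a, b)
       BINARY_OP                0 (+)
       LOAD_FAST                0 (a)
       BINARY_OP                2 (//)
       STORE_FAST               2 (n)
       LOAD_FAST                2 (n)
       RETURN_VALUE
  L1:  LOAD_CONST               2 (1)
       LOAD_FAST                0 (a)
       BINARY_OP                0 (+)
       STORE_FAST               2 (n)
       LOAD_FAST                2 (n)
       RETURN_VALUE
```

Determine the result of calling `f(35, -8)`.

LOAD_FAST_LOAD_FAST a,b → push 35,-8. Stack: [35, -8]
COMPARE_OP bool(<) → 35 vs -8 = False. Stack: [False]
POP_JUMP_IF_FALSE → pop False; jump. Stack: []
LOAD_CONST → push 1. Stack: [1]
LOAD_FAST a → push 35. Stack: [1, 35]
BINARY_OP + → 1 + 35 = 36. Stack: [36]
STORE_FAST n → n=36. Stack: []
LOAD_FAST n → push 36. Stack: [36]
RETURN_VALUE → return 36.

36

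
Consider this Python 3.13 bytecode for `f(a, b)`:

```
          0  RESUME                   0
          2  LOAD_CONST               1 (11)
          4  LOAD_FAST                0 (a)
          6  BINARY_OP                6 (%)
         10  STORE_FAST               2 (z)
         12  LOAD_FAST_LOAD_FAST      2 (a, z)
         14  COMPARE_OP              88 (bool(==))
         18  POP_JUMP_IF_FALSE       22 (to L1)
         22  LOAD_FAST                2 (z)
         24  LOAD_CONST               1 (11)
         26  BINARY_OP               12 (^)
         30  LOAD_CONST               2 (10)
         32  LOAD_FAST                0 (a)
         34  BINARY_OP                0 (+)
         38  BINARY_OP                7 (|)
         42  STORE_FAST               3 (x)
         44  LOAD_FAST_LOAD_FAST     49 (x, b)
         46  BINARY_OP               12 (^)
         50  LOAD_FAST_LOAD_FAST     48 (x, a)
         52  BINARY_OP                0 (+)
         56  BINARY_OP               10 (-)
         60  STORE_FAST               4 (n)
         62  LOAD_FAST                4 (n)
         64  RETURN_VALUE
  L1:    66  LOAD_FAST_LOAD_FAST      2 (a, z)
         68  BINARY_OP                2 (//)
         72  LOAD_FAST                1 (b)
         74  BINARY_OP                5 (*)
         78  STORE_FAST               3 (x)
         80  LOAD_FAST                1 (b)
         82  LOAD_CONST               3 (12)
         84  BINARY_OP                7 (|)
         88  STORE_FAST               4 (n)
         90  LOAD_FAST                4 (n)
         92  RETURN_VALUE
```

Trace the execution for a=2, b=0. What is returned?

LOAD_CONST → push 11. Stack: [11]
LOAD_FAST a → push 2. Stack: [11, 2]
BINARY_OP % → 11 % 2 = 1. Stack: [1]
STORE_FAST z → z=1. Stack: []
LOAD_FAST_LOAD_FAST a,z → push 2,1. Stack: [2, 1]
COMPARE_OP bool(==) → 2 vs 1 = False. Stack: [False]
POP_JUMP_IF_FALSE → pop False; jump. Stack: []
LOAD_FAST_LOAD_FAST a,z → push 2,1. Stack: [2, 1]
BINARY_OP // → 2 // 1 = 2. Stack: [2]
LOAD_FAST b → push 0. Stack: [2, 0]
BINARY_OP * → 2 * 0 = 0. Stack: [0]
STORE_FAST x → x=0. Stack: []
LOAD_FAST b → push 0. Stack: [0]
LOAD_CONST → push 12. Stack: [0, 12]
BINARY_OP | → 0 | 12 = 12. Stack: [12]
STORE_FAST n → n=12. Stack: []
LOAD_FAST n → push 12. Stack: [12]
RETURN_VALUE → return 12.

12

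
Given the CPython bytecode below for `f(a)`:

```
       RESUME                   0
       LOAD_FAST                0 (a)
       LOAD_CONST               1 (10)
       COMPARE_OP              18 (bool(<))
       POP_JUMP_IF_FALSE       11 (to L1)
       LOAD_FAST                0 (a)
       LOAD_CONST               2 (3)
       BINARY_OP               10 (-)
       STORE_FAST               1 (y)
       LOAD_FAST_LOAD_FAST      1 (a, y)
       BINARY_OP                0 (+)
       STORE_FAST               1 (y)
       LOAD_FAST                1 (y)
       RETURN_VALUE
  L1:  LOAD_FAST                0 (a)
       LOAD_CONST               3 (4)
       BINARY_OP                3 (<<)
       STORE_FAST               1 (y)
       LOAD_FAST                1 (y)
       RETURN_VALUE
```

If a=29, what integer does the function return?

LOAD_FAST a → push 29. Stack: [29]
LOAD_CONST → push 10. Stack: [29, 10]
COMPARE_OP bool(<) → 29 vs 10 = False. Stack: [False]
POP_JUMP_IF_FALSE → pop False; jump. Stack: []
LOAD_FAST a → push 29. Stack: [29]
LOAD_CONST → push 4. Stack: [29, 4]
BINARY_OP << → 29 << 4 = 464. Stack: [464]
STORE_FAST y → y=464. Stack: []
LOAD_FAST y → push 464. Stack: [464]
RETURN_VALUE → return 464.

464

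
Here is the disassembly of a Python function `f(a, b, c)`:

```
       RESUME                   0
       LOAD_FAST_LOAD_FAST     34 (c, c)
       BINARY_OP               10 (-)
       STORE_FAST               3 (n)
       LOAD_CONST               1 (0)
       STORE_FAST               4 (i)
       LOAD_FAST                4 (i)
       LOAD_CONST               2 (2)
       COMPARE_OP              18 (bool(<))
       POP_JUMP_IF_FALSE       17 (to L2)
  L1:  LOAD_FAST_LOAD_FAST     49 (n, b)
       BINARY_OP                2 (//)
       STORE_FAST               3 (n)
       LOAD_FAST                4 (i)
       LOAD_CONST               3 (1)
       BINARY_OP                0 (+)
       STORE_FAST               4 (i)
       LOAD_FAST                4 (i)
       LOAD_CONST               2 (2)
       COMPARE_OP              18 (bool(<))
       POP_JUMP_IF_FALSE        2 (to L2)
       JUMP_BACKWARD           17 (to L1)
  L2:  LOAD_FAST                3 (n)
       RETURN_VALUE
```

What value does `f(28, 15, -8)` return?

LOAD_FAST_LOAD_FAST c,c → push -8,-8. Stack: [-8, -8]
BINARY_OP - → -8 - -8 = 0. Stack: [0]
STORE_FAST n → n=0. Stack: []
LOAD_CONST → push 0. Stack: [0]
STORE_FAST i → i=0. Stack: []
LOAD_FAST i → push 0. Stack: [0]
LOAD_CONST → push 2. Stack: [0, 2]
COMPARE_OP bool(<) → 0 vs 2 = True. Stack: [True]
POP_JUMP_IF_FALSE → pop True; no jump. Stack: []
LOAD_FAST_LOAD_FAST n,b → push 0,15. Stack: [0, 15]
BINARY_OP // → 0 // 15 = 0. Stack: [0]
STORE_FAST n → n=0. Stack: []
LOAD_FAST i → push 0. Stack: [0]
LOAD_CONST → push 1. Stack: [0, 1]
BINARY_OP + → 0 + 1 = 1. Stack: [1]
STORE_FAST i → i=1. Stack: []
LOAD_FAST i → push 1. Stack: [1]
LOAD_CONST → push 2. Stack: [1, 2]
COMPARE_OP bool(<) → 1 vs 2 = True. Stack: [True]
POP_JUMP_IF_FALSE → pop True; no jump. Stack: []
LOAD_FAST_LOAD_FAST n,b → push 0,15. Stack: [0, 15]
BINARY_OP // → 0 // 15 = 0. Stack: [0]
STORE_FAST n → n=0. Stack: []
LOAD_FAST i → push 1. Stack: [1]
LOAD_CONST → push 1. Stack: [1, 1]
BINARY_OP + → 1 + 1 = 2. Stack: [2]
STORE_FAST i → i=2. Stack: []
LOAD_FAST i → push 2. Stack: [2]
LOAD_CONST → push 2. Stack: [2, 2]
COMPARE_OP bool(<) → 2 vs 2 = False. Stack: [False]
POP_JUMP_IF_FALSE → pop False; jump. Stack: []
LOAD_FAST n → push 0. Stack: [0]
RETURN_VALUE → return 0.

0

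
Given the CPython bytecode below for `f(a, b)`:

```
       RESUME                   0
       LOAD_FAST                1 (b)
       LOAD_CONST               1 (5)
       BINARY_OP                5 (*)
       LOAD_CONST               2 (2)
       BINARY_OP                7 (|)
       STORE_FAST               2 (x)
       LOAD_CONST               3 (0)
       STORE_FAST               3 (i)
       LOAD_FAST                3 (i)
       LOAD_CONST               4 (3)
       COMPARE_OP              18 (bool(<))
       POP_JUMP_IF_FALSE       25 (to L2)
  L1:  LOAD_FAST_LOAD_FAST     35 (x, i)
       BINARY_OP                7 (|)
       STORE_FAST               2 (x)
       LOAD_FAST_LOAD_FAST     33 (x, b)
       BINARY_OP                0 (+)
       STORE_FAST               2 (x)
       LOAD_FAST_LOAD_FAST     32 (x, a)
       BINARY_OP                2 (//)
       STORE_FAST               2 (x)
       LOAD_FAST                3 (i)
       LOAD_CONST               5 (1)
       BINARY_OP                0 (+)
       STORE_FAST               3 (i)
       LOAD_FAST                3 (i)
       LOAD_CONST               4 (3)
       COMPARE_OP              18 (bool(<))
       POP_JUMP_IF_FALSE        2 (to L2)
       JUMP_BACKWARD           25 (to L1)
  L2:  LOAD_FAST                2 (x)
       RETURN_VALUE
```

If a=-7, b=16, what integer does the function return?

LOAD_FAST b → push 16
LOAD_CONST → push 5
BINARY_OP * → 16 * 5 = 80
LOAD_CONST → push 2
BINARY_OP | → 80 | 2 = 82
STORE_FAST x → x=82
LOAD_CONST → push 0
STORE_FAST i → i=0
LOAD_FAST i → push 0
LOAD_CONST → push 3
COMPARE_OP bool(<) → 0 vs 3 = True
POP_JUMP_IF_FALSE → pop True; no jump
LOAD_FAST_LOAD_FAST x,i → push 82,0
BINARY_OP | → 82 | 0 = 82
STORE_FAST x → x=82
LOAD_FAST_LOAD_FAST x,b → push 82,16
BINARY_OP + → 82 + 16 = 98
STORE_FAST x → x=98
LOAD_FAST_LOAD_FAST x,a → push 98,-7
BINARY_OP // → 98 // -7 = -14
STORE_FAST x → x=-14
LOAD_FAST i → push 0
LOAD_CONST → push 1
BINARY_OP + → 0 + 1 = 1
STORE_FAST i → i=1
LOAD_FAST i → push 1
LOAD_CONST → push 3
COMPARE_OP bool(<) → 1 vs 3 = True
POP_JUMP_IF_FALSE → pop True; no jump
LOAD_FAST_LOAD_FAST x,i → push -14,1
BINARY_OP | → -14 | 1 = -13
STORE_FAST x → x=-13
LOAD_FAST_LOAD_FAST x,b → push -13,16
BINARY_OP + → -13 + 16 = 3
STORE_FAST x → x=3
LOAD_FAST_LOAD_FAST x,a → push 3,-7
BINARY_OP // → 3 // -7 = -1
STORE_FAST x → x=-1
LOAD_FAST i → push 1
LOAD_CONST → push 1
BINARY_OP + → 1 + 1 = 2
STORE_FAST i → i=2
LOAD_FAST i → push 2
LOAD_CONST → push 3
COMPARE_OP bool(<) → 2 vs 3 = True
POP_JUMP_IF_FALSE → pop True; no jump
LOAD_FAST_LOAD_FAST x,i → push -1,2
BINARY_OP | → -1 | 2 = -1
STORE_FAST x → x=-1
LOAD_FAST_LOAD_FAST x,b → push -1,16
BINARY_OP + → -1 + 16 = 15
STORE_FAST x → x=15
LOAD_FAST_LOAD_FAST x,a → push 15,-7
BINARY_OP // → 15 // -7 = -3
STORE_FAST x → x=-3
LOAD_FAST i → push 2
LOAD_CONST → push 1
BINARY_OP + → 2 + 1 = 3
STORE_FAST i → i=3
LOAD_FAST i → push 3
LOAD_CONST → push 3
COMPARE_OP bool(<) → 3 vs 3 = False
POP_JUMP_IF_FALSE → pop False; jump
LOAD_FAST x → push -3
RETURN_VALUE → return -3.

-3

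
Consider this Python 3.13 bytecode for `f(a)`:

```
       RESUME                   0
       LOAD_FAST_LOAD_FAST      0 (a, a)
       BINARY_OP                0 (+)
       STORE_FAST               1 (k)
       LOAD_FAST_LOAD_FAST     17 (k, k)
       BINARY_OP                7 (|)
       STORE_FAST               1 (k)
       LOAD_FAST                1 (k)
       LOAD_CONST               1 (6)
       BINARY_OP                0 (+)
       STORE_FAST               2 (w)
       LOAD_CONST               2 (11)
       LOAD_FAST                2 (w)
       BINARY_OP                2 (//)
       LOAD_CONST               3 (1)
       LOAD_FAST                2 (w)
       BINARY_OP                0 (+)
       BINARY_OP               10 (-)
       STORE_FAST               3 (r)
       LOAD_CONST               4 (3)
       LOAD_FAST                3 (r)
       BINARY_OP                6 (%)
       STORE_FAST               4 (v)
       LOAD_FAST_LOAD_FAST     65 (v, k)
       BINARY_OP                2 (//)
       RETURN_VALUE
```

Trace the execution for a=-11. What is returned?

LOAD_FAST_LOAD_FAST a,a → push -11,-11. Stack: [-11, -11]
BINARY_OP + → -11 + -11 = -22. Stack: [-22]
STORE_FAST k → k=-22. Stack: []
LOAD_FAST_LOAD_FAST k,k → push -22,-22. Stack: [-22, -22]
BINARY_OP | → -22 | -22 = -22. Stack: [-22]
STORE_FAST k → k=-22. Stack: []
LOAD_FAST k → push -22. Stack: [-22]
LOAD_CONST → push 6. Stack: [-22, 6]
BINARY_OP + → -22 + 6 = -16. Stack: [-16]
STORE_FAST w → w=-16. Stack: []
LOAD_CONST → push 11. Stack: [11]
LOAD_FAST w → push -16. Stack: [11, -16]
BINARY_OP // → 11 // -16 = -1. Stack: [-1]
LOAD_CONST → push 1. Stack: [-1, 1]
LOAD_FAST w → push -16. Stack: [-1, 1, -16]
BINARY_OP + → 1 + -16 = -15. Stack: [-1, -15]
BINARY_OP - → -1 - -15 = 14. Stack: [14]
STORE_FAST r → r=14. Stack: []
LOAD_CONST → push 3. Stack: [3]
LOAD_FAST r → push 14. Stack: [3, 14]
BINARY_OP % → 3 % 14 = 3. Stack: [3]
STORE_FAST v → v=3. Stack: []
LOAD_FAST_LOAD_FAST v,k → push 3,-22. Stack: [3, -22]
BINARY_OP // → 3 // -22 = -1. Stack: [-1]
RETURN_VALUE → return -1.

-1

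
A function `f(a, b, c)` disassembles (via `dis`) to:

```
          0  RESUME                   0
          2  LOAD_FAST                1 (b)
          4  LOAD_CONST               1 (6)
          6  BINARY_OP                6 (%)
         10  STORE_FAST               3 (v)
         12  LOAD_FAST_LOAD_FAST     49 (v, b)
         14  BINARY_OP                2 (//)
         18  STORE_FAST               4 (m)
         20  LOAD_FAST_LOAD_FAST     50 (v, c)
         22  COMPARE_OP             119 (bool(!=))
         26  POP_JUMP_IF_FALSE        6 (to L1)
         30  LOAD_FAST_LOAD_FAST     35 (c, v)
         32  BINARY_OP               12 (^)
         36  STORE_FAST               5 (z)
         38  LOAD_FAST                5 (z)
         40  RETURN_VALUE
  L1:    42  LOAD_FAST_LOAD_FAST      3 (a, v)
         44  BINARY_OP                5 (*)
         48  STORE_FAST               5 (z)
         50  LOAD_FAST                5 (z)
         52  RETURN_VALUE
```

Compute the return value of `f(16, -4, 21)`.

23

LOAD_FAST b → push -4. Stack: [-4]
LOAD_CONST → push 6. Stack: [-4, 6]
BINARY_OP % → -4 % 6 = 2. Stack: [2]
STORE_FAST v → v=2. Stack: []
LOAD_FAST_LOAD_FAST v,b → push 2,-4. Stack: [2, -4]
BINARY_OP // → 2 // -4 = -1. Stack: [-1]
STORE_FAST m → m=-1. Stack: []
LOAD_FAST_LOAD_FAST v,c → push 2,21. Stack: [2, 21]
COMPARE_OP bool(!=) → 2 vs 21 = True. Stack: [True]
POP_JUMP_IF_FALSE → pop True; no jump. Stack: []
LOAD_FAST_LOAD_FAST c,v → push 21,2. Stack: [21, 2]
BINARY_OP ^ → 21 ^ 2 = 23. Stack: [23]
STORE_FAST z → z=23. Stack: []
LOAD_FAST z → push 23. Stack: [23]
RETURN_VALUE → return 23.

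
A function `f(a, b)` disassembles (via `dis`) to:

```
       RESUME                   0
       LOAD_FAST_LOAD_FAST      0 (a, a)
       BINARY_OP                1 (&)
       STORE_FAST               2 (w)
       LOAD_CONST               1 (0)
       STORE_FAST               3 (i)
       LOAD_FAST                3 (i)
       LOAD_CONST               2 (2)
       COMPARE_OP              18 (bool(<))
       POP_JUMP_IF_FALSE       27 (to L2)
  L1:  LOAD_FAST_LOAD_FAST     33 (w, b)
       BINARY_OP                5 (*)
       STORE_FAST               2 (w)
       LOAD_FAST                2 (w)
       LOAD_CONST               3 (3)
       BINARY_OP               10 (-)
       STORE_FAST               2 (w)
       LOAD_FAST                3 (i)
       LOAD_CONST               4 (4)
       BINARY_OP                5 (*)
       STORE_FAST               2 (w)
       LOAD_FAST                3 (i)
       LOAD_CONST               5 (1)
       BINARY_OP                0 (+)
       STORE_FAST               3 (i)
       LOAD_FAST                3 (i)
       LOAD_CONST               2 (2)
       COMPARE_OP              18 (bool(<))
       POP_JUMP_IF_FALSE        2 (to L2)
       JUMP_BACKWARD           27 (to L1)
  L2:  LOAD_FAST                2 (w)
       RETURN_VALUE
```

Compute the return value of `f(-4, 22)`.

4

LOAD_FAST_LOAD_FAST a,a → push -4,-4. Stack: [-4, -4]
BINARY_OP & → -4 & -4 = -4. Stack: [-4]
STORE_FAST w → w=-4. Stack: []
LOAD_CONST → push 0. Stack: [0]
STORE_FAST i → i=0. Stack: []
LOAD_FAST i → push 0. Stack: [0]
LOAD_CONST → push 2. Stack: [0, 2]
COMPARE_OP bool(<) → 0 vs 2 = True. Stack: [True]
POP_JUMP_IF_FALSE → pop True; no jump. Stack: []
LOAD_FAST_LOAD_FAST w,b → push -4,22. Stack: [-4, 22]
BINARY_OP * → -4 * 22 = -88. Stack: [-88]
STORE_FAST w → w=-88. Stack: []
LOAD_FAST w → push -88. Stack: [-88]
LOAD_CONST → push 3. Stack: [-88, 3]
BINARY_OP - → -88 - 3 = -91. Stack: [-91]
STORE_FAST w → w=-91. Stack: []
LOAD_FAST i → push 0. Stack: [0]
LOAD_CONST → push 4. Stack: [0, 4]
BINARY_OP * → 0 * 4 = 0. Stack: [0]
STORE_FAST w → w=0. Stack: []
LOAD_FAST i → push 0. Stack: [0]
LOAD_CONST → push 1. Stack: [0, 1]
BINARY_OP + → 0 + 1 = 1. Stack: [1]
STORE_FAST i → i=1. Stack: []
LOAD_FAST i → push 1. Stack: [1]
LOAD_CONST → push 2. Stack: [1, 2]
COMPARE_OP bool(<) → 1 vs 2 = True. Stack: [True]
POP_JUMP_IF_FALSE → pop True; no jump. Stack: []
LOAD_FAST_LOAD_FAST w,b → push 0,22. Stack: [0, 22]
BINARY_OP * → 0 * 22 = 0. Stack: [0]
STORE_FAST w → w=0. Stack: []
LOAD_FAST w → push 0. Stack: [0]
LOAD_CONST → push 3. Stack: [0, 3]
BINARY_OP - → 0 - 3 = -3. Stack: [-3]
STORE_FAST w → w=-3. Stack: []
LOAD_FAST i → push 1. Stack: [1]
LOAD_CONST → push 4. Stack: [1, 4]
BINARY_OP * → 1 * 4 = 4. Stack: [4]
STORE_FAST w → w=4. Stack: []
LOAD_FAST i → push 1. Stack: [1]
LOAD_CONST → push 1. Stack: [1, 1]
BINARY_OP + → 1 + 1 = 2. Stack: [2]
STORE_FAST i → i=2. Stack: []
LOAD_FAST i → push 2. Stack: [2]
LOAD_CONST → push 2. Stack: [2, 2]
COMPARE_OP bool(<) → 2 vs 2 = False. Stack: [False]
POP_JUMP_IF_FALSE → pop False; jump. Stack: []
LOAD_FAST w → push 4. Stack: [4]
RETURN_VALUE → return 4.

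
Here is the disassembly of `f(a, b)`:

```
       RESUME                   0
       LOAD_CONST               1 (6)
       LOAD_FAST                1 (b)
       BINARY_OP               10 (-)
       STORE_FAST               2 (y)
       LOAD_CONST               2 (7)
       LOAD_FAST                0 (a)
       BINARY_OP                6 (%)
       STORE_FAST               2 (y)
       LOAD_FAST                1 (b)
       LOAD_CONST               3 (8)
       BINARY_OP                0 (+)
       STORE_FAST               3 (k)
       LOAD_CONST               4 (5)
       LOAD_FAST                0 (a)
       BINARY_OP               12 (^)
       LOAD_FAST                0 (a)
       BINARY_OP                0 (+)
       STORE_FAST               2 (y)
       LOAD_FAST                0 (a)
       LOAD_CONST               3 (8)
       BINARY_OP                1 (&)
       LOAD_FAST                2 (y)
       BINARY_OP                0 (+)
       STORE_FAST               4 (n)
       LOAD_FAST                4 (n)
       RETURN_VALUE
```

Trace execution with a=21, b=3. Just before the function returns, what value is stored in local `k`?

LOAD_CONST → push 6. Stack: [6]
LOAD_FAST b → push 3. Stack: [6, 3]
BINARY_OP - → 6 - 3 = 3. Stack: [3]
STORE_FAST y → y=3. Stack: []
LOAD_CONST → push 7. Stack: [7]
LOAD_FAST a → push 21. Stack: [7, 21]
BINARY_OP % → 7 % 21 = 7. Stack: [7]
STORE_FAST y → y=7. Stack: []
LOAD_FAST b → push 3. Stack: [3]
LOAD_CONST → push 8. Stack: [3, 8]
BINARY_OP + → 3 + 8 = 11. Stack: [11]
STORE_FAST k → k=11. Stack: []
LOAD_CONST → push 5. Stack: [5]
LOAD_FAST a → push 21. Stack: [5, 21]
BINARY_OP ^ → 5 ^ 21 = 16. Stack: [16]
LOAD_FAST a → push 21. Stack: [16, 21]
BINARY_OP + → 16 + 21 = 37. Stack: [37]
STORE_FAST y → y=37. Stack: []
LOAD_FAST a → push 21. Stack: [21]
LOAD_CONST → push 8. Stack: [21, 8]
BINARY_OP & → 21 & 8 = 0. Stack: [0]
LOAD_FAST y → push 37. Stack: [0, 37]
BINARY_OP + → 0 + 37 = 37. Stack: [37]
STORE_FAST n → n=37. Stack: []
LOAD_FAST n → push 37. Stack: [37]
RETURN_VALUE → return 37.

11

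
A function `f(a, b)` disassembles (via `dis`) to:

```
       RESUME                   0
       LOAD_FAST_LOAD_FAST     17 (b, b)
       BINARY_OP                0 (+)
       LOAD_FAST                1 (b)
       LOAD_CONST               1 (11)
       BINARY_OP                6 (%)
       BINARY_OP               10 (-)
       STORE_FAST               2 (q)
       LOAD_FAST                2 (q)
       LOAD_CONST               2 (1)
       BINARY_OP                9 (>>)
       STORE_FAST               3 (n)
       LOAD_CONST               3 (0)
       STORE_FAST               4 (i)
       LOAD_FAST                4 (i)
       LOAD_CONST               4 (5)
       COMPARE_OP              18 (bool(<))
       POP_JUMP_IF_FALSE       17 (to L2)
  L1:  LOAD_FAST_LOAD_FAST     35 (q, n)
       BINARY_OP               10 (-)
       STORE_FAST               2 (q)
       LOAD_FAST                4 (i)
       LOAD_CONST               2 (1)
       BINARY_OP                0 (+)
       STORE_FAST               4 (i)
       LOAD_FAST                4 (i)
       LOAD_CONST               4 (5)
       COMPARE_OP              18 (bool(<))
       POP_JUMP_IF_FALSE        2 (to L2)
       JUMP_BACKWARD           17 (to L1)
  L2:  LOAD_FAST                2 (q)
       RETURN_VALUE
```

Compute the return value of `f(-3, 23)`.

-65

LOAD_FAST_LOAD_FAST b,b → push 23,23
BINARY_OP + → 23 + 23 = 46
LOAD_FAST b → push 23
LOAD_CONST → push 11
BINARY_OP % → 23 % 11 = 1
BINARY_OP - → 46 - 1 = 45
STORE_FAST q → q=45
LOAD_FAST q → push 45
LOAD_CONST → push 1
BINARY_OP >> → 45 >> 1 = 22
STORE_FAST n → n=22
LOAD_CONST → push 0
STORE_FAST i → i=0
LOAD_FAST i → push 0
LOAD_CONST → push 5
COMPARE_OP bool(<) → 0 vs 5 = True
POP_JUMP_IF_FALSE → pop True; no jump
LOAD_FAST_LOAD_FAST q,n → push 45,22
BINARY_OP - → 45 - 22 = 23
STORE_FAST q → q=23
LOAD_FAST i → push 0
LOAD_CONST → push 1
BINARY_OP + → 0 + 1 = 1
STORE_FAST i → i=1
LOAD_FAST i → push 1
LOAD_CONST → push 5
COMPARE_OP bool(<) → 1 vs 5 = True
POP_JUMP_IF_FALSE → pop True; no jump
LOAD_FAST_LOAD_FAST q,n → push 23,22
BINARY_OP - → 23 - 22 = 1
STORE_FAST q → q=1
LOAD_FAST i → push 1
LOAD_CONST → push 1
BINARY_OP + → 1 + 1 = 2
STORE_FAST i → i=2
LOAD_FAST i → push 2
LOAD_CONST → push 5
COMPARE_OP bool(<) → 2 vs 5 = True
POP_JUMP_IF_FALSE → pop True; no jump
LOAD_FAST_LOAD_FAST q,n → push 1,22
BINARY_OP - → 1 - 22 = -21
STORE_FAST q → q=-21
LOAD_FAST i → push 2
LOAD_CONST → push 1
BINARY_OP + → 2 + 1 = 3
STORE_FAST i → i=3
LOAD_FAST i → push 3
LOAD_CONST → push 5
COMPARE_OP bool(<) → 3 vs 5 = True
POP_JUMP_IF_FALSE → pop True; no jump
LOAD_FAST_LOAD_FAST q,n → push -21,22
BINARY_OP - → -21 - 22 = -43
STORE_FAST q → q=-43
LOAD_FAST i → push 3
LOAD_CONST → push 1
BINARY_OP + → 3 + 1 = 4
STORE_FAST i → i=4
LOAD_FAST i → push 4
LOAD_CONST → push 5
COMPARE_OP bool(<) → 4 vs 5 = True
POP_JUMP_IF_FALSE → pop True; no jump
LOAD_FAST_LOAD_FAST q,n → push -43,22
BINARY_OP - → -43 - 22 = -65
STORE_FAST q → q=-65
LOAD_FAST i → push 4
LOAD_CONST → push 1
BINARY_OP + → 4 + 1 = 5
STORE_FAST i → i=5
LOAD_FAST i → push 5
LOAD_CONST → push 5
COMPARE_OP bool(<) → 5 vs 5 = False
POP_JUMP_IF_FALSE → pop False; jump
LOAD_FAST q → push -65
RETURN_VALUE → return -65.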